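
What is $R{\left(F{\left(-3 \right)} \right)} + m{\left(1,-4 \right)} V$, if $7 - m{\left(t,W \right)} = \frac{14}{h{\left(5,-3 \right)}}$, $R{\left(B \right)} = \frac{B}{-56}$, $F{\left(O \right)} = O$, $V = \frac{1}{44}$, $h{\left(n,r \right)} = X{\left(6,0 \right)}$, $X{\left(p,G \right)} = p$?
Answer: $\frac{295}{1848} \approx 0.15963$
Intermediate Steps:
$h{\left(n,r \right)} = 6$
$V = \frac{1}{44} \approx 0.022727$
$R{\left(B \right)} = - \frac{B}{56}$ ($R{\left(B \right)} = B \left(- \frac{1}{56}\right) = - \frac{B}{56}$)
$m{\left(t,W \right)} = \frac{14}{3}$ ($m{\left(t,W \right)} = 7 - \frac{14}{6} = 7 - 14 \cdot \frac{1}{6} = 7 - \frac{7}{3} = \frac{14}{3}$)
$R{\left(F{\left(-3 \right)} \right)} + m{\left(1,-4 \right)} V = \left(- \frac{1}{56}\right) \left(-3\right) + \frac{14}{3} \cdot \frac{1}{44} = \frac{3}{56} + \frac{7}{66} = \frac{295}{1848}$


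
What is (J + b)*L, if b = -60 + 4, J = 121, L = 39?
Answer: 2535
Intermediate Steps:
b = -56
(J + b)*L = (121 - 56)*39 = 65*39 = 2535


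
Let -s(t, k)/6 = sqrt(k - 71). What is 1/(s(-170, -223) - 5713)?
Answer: I/(-5713*I + 42*sqrt(6)) ≈ -0.00017498 + 3.1511e-6*I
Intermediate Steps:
s(t, k) = -6*sqrt(-71 + k) (s(t, k) = -6*sqrt(k - 71) = -6*sqrt(-71 + k))
1/(s(-170, -223) - 5713) = 1/(-6*sqrt(-71 - 223) - 5713) = 1/(-42*I*sqrt(6) - 5713) = 1/(-5713 - 42*I*sqrt(6))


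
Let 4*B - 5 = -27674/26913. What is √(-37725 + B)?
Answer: I*√109295437204617/53826 ≈ 194.23*I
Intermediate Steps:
B = 106891/107652 (B = 5/4 + (-27674/26913)/4 = 5/4 + (-27674*1/26913)/4 = 5/4 + (¼)*(-27674/26913) = 5/4 - 13837/53826 = 106891/107652 ≈ 0.99293)
√(-37725 + B) = √(-37725 + 106891/107652) = √(-4061064809/107652) = I*√109295437204617/53826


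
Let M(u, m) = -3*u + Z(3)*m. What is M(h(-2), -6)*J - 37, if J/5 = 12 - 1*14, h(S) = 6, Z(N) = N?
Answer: 323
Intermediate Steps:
M(u, m) = -3*u + 3*m
J = -10 (J = 5*(12 - 1*14) = 5*(12 - 14) = 5*(-2) = -10)
M(h(-2), -6)*J - 37 = (-3*6 + 3*(-6))*(-10) - 37 = (-18 - 18)*(-10) - 37 = -36*(-10) - 37 = 360 - 37 = 323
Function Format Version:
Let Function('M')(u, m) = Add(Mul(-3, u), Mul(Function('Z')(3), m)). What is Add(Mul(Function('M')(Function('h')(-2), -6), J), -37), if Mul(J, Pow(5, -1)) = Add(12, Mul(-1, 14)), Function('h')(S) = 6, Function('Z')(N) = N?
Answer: 323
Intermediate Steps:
Function('M')(u, m) = Add(Mul(-3, u), Mul(3, m))
J = -10 (J = Mul(5, Add(12, Mul(-1, 14))) = Mul(5, Add(12, -14)) = Mul(5, -2) = -10)
Add(Mul(Function('M')(Function('h')(-2), -6), J), -37) = Add(Mul(Add(Mul(-3, 6), Mul(3, -6)), -10), -37) = Add(Mul(Add(-18, -18), -10), -37) = Add(Mul(-36, -10), -37) = Add(360, -37) = 323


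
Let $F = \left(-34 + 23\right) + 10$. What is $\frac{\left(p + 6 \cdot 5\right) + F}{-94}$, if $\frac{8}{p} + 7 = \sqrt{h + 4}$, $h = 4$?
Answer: $- \frac{1133}{3854} + \frac{8 \sqrt{2}}{1927} \approx -0.28811$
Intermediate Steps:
$p = \frac{8}{-7 + 2 \sqrt{2}}$ ($p = \frac{8}{-7 + \sqrt{4 + 4}} = \frac{8}{-7 + \sqrt{8}} = \frac{8}{-7 + 2 \sqrt{2}} \approx -1.9177$)
$F = -1$ ($F = -11 + 10 = -1$)
$\frac{\left(p + 6 \cdot 5\right) + F}{-94} = \frac{\left(\left(- \frac{56}{41} - \frac{16 \sqrt{2}}{41}\right) + 6 \cdot 5\right) - 1}{-94} = - \frac{\left(\left(- \frac{56}{41} - \frac{16 \sqrt{2}}{41}\right) + 30\right) - 1}{94} = - \frac{\left(\frac{1174}{41} - \frac{16 \sqrt{2}}{41}\right) - 1}{94} = - \frac{\frac{1133}{41} - \frac{16 \sqrt{2}}{41}}{94} = - \frac{1133}{3854} + \frac{8 \sqrt{2}}{1927}$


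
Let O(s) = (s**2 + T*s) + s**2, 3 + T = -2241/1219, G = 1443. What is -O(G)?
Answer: -5068012248/1219 ≈ -4.1575e+6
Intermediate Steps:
T = -5898/1219 (T = -3 - 2241/1219 = -5898/1219 ≈ -4.8384)
O(s) = 2*s**2 - 5898*s/1219 (O(s) = (s**2 - 5898*s/1219) + s**2 = 2*s**2 - 5898*s/1219)
-O(G) = -2*1443*(-2949 + 1219*1443)/1219 = -2*1443*(-2949 + 1759017)/1219 = -2*1443*1756068/1219 = -1*5068012248/1219 = -5068012248/1219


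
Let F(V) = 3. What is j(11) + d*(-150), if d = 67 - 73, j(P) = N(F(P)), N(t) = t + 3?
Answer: 906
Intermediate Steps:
N(t) = 3 + t
j(P) = 6 (j(P) = 3 + 3 = 6)
d = -6
j(11) + d*(-150) = 6 - 6*(-150) = 6 + 900 = 906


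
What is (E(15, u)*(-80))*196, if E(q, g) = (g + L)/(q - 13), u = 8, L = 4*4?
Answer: -188160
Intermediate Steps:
L = 16
E(q, g) = (16 + g)/(-13 + q) (E(q, g) = (g + 16)/(q - 13) = (16 + g)/(-13 + q))
(E(15, u)*(-80))*196 = (((16 + 8)/(-13 + 15))*(-80))*196 = ((24/2)*(-80))*196 = (((½)*24)*(-80))*196 = (12*(-80))*196 = -960*196 = -188160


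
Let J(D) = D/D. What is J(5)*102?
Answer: 102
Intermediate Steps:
J(D) = 1
J(5)*102 = 1*102 = 102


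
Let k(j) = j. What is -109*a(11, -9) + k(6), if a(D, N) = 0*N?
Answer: 6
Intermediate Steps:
a(D, N) = 0
-109*a(11, -9) + k(6) = -109*0 + 6 = 0 + 6 = 6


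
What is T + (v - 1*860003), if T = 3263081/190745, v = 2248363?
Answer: 264825991281/190745 ≈ 1.3884e+6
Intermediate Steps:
T = 3263081/190745 (T = 3263081*(1/190745) = 3263081/190745 ≈ 17.107)
T + (v - 1*860003) = 3263081/190745 + (2248363 - 1*860003) = 3263081/190745 + (2248363 - 860003) = 3263081/190745 + 1388360 = 264825991281/190745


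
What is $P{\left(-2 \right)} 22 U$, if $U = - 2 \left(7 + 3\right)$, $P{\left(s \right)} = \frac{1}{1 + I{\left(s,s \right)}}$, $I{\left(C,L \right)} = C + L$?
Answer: $\frac{440}{3} \approx 146.67$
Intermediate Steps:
$P{\left(s \right)} = \frac{1}{1 + 2 s}$ ($P{\left(s \right)} = \frac{1}{1 + \left(s + s\right)} = \frac{1}{1 + 2 s}$)
$U = -20$ ($U = \left(-2\right) 10 = -20$)
$P{\left(-2 \right)} 22 U = \frac{1}{1 + 2 \left(-2\right)} 22 \left(-20\right) = \frac{1}{1 - 4} \cdot 22 \left(-20\right) = \frac{1}{-3} \cdot 22 \left(-20\right) = \left(- \frac{1}{3}\right) 22 \left(-20\right) = \left(- \frac{22}{3}\right) \left(-20\right) = \frac{440}{3}$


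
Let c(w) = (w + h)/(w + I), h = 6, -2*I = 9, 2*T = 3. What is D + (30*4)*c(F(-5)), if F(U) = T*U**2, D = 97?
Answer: 2807/11 ≈ 255.18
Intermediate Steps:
T = 3/2 (T = (1/2)*3 = 3/2 ≈ 1.5000)
F(U) = 3*U**2/2
I = -9/2 (I = -1/2*9 = -9/2 ≈ -4.5000)
c(w) = (6 + w)/(-9/2 + w) (c(w) = (w + 6)/(w - 9/2) = (6 + w)/(-9/2 + w))
D + (30*4)*c(F(-5)) = 97 + (30*4)*(2*(6 + (3/2)*(-5)**2)/(-9 + 2*((3/2)*(-5)**2))) = 97 + 120*(2*(6 + (3/2)*25)/(-9 + 2*((3/2)*25))) = 97 + 120*(2*(6 + 75/2)/(-9 + 2*(75/2))) = 97 + 120*(2*(87/2)/(-9 + 75)) = 97 + 120*(2*(87/2)/66) = 97 + 120*(2*(1/66)*(87/2)) = 97 + 120*(29/22) = 97 + 1740/11 = 2807/11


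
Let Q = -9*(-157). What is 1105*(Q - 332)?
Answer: 1194505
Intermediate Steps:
Q = 1413
1105*(Q - 332) = 1105*(1413 - 332) = 1105*1081 = 1194505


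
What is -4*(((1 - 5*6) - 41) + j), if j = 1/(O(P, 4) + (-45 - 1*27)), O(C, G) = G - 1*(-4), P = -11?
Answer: 4481/16 ≈ 280.06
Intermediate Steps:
O(C, G) = 4 + G (O(C, G) = G + 4 = 4 + G)
j = -1/64 (j = 1/((4 + 4) + (-45 - 1*27)) = 1/(8 + (-45 - 27)) = 1/(8 - 72) = 1/(-64) = -1/64 ≈ -0.015625)
-4*(((1 - 5*6) - 41) + j) = -4*(((1 - 5*6) - 41) - 1/64) = -4*(((1 - 30) - 41) - 1/64) = -4*((-29 - 41) - 1/64) = -4*(-70 - 1/64) = -4*(-4481/64) = 4481/16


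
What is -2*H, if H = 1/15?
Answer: -2/15 ≈ -0.13333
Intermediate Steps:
H = 1/15 ≈ 0.066667
-2*H = -2/15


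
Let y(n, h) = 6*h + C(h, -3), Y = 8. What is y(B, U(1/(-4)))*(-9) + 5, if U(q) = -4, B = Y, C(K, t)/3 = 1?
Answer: 194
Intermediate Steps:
C(K, t) = 3 (C(K, t) = 3*1 = 3)
B = 8
y(n, h) = 3 + 6*h (y(n, h) = 6*h + 3 = 3 + 6*h)
y(B, U(1/(-4)))*(-9) + 5 = (3 + 6*(-4))*(-9) + 5 = (3 - 24)*(-9) + 5 = -21*(-9) + 5 = 189 + 5 = 194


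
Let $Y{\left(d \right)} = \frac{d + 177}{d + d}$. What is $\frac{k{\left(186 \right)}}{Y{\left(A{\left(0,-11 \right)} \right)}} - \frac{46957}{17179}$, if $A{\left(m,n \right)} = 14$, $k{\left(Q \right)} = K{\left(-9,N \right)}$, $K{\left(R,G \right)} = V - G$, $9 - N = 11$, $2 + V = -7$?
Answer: $- \frac{12335871}{3281189} \approx -3.7596$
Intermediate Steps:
$V = -9$ ($V = -2 - 7 = -9$)
$N = -2$ ($N = 9 - 11 = -2$)
$K{\left(R,G \right)} = -9 - G$
$k{\left(Q \right)} = -7$ ($k{\left(Q \right)} = -9 - -2 = -9 + 2 = -7$)
$Y{\left(d \right)} = \frac{177 + d}{2 d}$
$\frac{k{\left(186 \right)}}{Y{\left(A{\left(0,-11 \right)} \right)}} - \frac{46957}{17179} = - \frac{7}{\frac{1}{2} \cdot \frac{1}{14} \left(177 + 14\right)} - \frac{46957}{17179} = - \frac{7}{\frac{1}{2} \cdot \frac{1}{14} \cdot 191} - \frac{46957}{17179} = - \frac{7}{\frac{191}{28}} - \frac{46957}{17179} = \left(-7\right) \frac{28}{191} - \frac{46957}{17179} = - \frac{196}{191} - \frac{46957}{17179} = - \frac{12335871}{3281189}$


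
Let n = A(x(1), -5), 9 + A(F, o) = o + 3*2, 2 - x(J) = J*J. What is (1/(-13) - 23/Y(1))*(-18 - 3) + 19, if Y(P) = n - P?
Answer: -1289/39 ≈ -33.051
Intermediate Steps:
x(J) = 2 - J² (x(J) = 2 - J*J = 2 - J²)
A(F, o) = -3 + o (A(F, o) = -9 + (o + 3*2) = -9 + (o + 6) = -9 + (6 + o) = -3 + o)
n = -8 (n = -3 - 5 = -8)
Y(P) = -8 - P
(1/(-13) - 23/Y(1))*(-18 - 3) + 19 = (1/(-13) - 23/(-8 - 1*1))*(-18 - 3) + 19 = (1*(-1/13) - 23/(-8 - 1))*(-21) + 19 = (-1/13 - 23/(-9))*(-21) + 19 = (-1/13 - 23*(-⅑))*(-21) + 19 = (-1/13 + 23/9)*(-21) + 19 = (290/117)*(-21) + 19 = -2030/39 + 19 = -1289/39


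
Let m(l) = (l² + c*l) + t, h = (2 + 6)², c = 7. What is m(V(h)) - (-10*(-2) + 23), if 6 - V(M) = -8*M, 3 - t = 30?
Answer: 271880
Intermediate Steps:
t = -27 (t = 3 - 1*30 = 3 - 30 = -27)
h = 64 (h = 8² = 64)
V(M) = 6 + 8*M (V(M) = 6 - (-8)*M = 6 + 8*M)
m(l) = -27 + l² + 7*l (m(l) = (l² + 7*l) - 27 = -27 + l² + 7*l)
m(V(h)) - (-10*(-2) + 23) = (-27 + (6 + 8*64)² + 7*(6 + 8*64)) - (-10*(-2) + 23) = (-27 + (6 + 512)² + 7*(6 + 512)) - (20 + 23) = (-27 + 518² + 7*518) - 1*43 = (-27 + 268324 + 3626) - 43 = 271923 - 43 = 271880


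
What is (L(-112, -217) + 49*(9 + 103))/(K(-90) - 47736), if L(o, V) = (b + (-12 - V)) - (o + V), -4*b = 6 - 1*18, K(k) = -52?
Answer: -6025/47788 ≈ -0.12608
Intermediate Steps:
b = 3 (b = -(6 - 1*18)/4 = -(6 - 18)/4 = -¼*(-12) = 3)
L(o, V) = -9 - o - 2*V (L(o, V) = (3 + (-12 - V)) - (o + V) = (-9 - V) - (V + o) = (-9 - V) + (-V - o) = -9 - o - 2*V)
(L(-112, -217) + 49*(9 + 103))/(K(-90) - 47736) = ((-9 - 1*(-112) - 2*(-217)) + 49*(9 + 103))/(-52 - 47736) = ((-9 + 112 + 434) + 49*112)/(-47788) = (537 + 5488)*(-1/47788) = 6025*(-1/47788) = -6025/47788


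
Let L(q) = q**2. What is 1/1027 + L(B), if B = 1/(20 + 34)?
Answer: 3943/2994732 ≈ 0.0013166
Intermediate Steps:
B = 1/54 ≈ 0.018519
1/1027 + L(B) = 1/1027 + (1/54)**2 = 1/1027 + 1/2916 = 3943/2994732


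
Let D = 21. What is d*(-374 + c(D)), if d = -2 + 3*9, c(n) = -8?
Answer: -9550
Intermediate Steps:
d = 25 (d = -2 + 27 = 25)
d*(-374 + c(D)) = 25*(-374 - 8) = 25*(-382) = -9550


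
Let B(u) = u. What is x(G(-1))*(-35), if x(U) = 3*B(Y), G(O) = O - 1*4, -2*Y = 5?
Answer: 525/2 ≈ 262.50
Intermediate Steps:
Y = -5/2 (Y = -½*5 = -5/2 ≈ -2.5000)
G(O) = -4 + O (G(O) = O - 4 = -4 + O)
x(U) = -15/2 (x(U) = 3*(-5/2) = -15/2)
x(G(-1))*(-35) = -15/2*(-35) = 525/2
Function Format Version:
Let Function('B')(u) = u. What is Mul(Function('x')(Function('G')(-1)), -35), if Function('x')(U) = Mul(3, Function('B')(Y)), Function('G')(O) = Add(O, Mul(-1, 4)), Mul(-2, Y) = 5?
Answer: Rational(525, 2) ≈ 262.50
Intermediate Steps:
Y = Rational(-5, 2) (Y = Mul(Rational(-1, 2), 5) = Rational(-5, 2) ≈ -2.5000)
Function('G')(O) = Add(-4, O) (Function('G')(O) = Add(O, -4) = Add(-4, O))
Function('x')(U) = Rational(-15, 2) (Function('x')(U) = Mul(3, Rational(-5, 2)) = Rational(-15, 2))
Mul(Function('x')(Function('G')(-1)), -35) = Mul(Rational(-15, 2), -35) = Rational(525, 2)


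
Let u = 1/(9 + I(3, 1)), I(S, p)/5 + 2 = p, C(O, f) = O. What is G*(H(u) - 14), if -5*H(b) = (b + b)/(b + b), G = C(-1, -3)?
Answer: 71/5 ≈ 14.200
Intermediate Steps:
I(S, p) = -10 + 5*p
G = -1
u = ¼ (u = 1/(9 + (-10 + 5*1)) = 1/(9 + (-10 + 5)) = 1/(9 - 5) = 1/4 = ¼ ≈ 0.25000)
H(b) = -⅕ (H(b) = -(b + b)/(5*(b + b)) = -2*b/(5*(2*b)) = -2*b*1/(2*b)/5 = -⅕*1 = -⅕)
G*(H(u) - 14) = -(-⅕ - 14) = -1*(-71/5) = 71/5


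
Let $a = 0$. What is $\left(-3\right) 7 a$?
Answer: $0$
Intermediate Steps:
$\left(-3\right) 7 a = \left(-3\right) 7 \cdot 0 = \left(-21\right) 0 = 0$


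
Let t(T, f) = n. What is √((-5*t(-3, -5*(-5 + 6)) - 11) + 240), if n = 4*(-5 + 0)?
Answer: √329 ≈ 18.138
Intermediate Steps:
n = -20 (n = 4*(-5) = -20)
t(T, f) = -20
√((-5*t(-3, -5*(-5 + 6)) - 11) + 240) = √((-5*(-20) - 11) + 240) = √((100 - 11) + 240) = √(89 + 240) = √329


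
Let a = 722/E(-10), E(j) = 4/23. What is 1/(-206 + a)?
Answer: 2/7891 ≈ 0.00025345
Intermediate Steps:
E(j) = 4/23 (E(j) = 4*(1/23) = 4/23)
a = 8303/2 (a = 722/(4/23) = 722*(23/4) = 8303/2 ≈ 4151.5)
1/(-206 + a) = 1/(-206 + 8303/2) = 1/(7891/2) = 2/7891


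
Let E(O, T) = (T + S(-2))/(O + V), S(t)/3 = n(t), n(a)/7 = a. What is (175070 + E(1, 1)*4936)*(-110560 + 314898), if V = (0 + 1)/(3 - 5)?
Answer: -46932760516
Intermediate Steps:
n(a) = 7*a
S(t) = 21*t (S(t) = 3*(7*t) = 21*t)
V = -1/2 (V = 1/(-2) = 1*(-1/2) = -1/2 ≈ -0.50000)
E(O, T) = (-42 + T)/(-1/2 + O) (E(O, T) = (T + 21*(-2))/(O - 1/2) = (T - 42)/(-1/2 + O) = (-42 + T)/(-1/2 + O))
(175070 + E(1, 1)*4936)*(-110560 + 314898) = (175070 + (2*(-42 + 1)/(-1 + 2*1))*4936)*(-110560 + 314898) = (175070 + (2*(-41)/(-1 + 2))*4936)*204338 = (175070 + (2*(-41)/1)*4936)*204338 = (175070 + (2*1*(-41))*4936)*204338 = (175070 - 82*4936)*204338 = (175070 - 404752)*204338 = -229682*204338 = -46932760516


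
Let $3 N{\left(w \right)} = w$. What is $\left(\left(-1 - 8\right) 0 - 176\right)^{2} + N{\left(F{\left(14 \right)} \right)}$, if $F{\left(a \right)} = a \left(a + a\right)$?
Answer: $\frac{93320}{3} \approx 31107.0$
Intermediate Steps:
$F{\left(a \right)} = 2 a^{2}$ ($F{\left(a \right)} = a 2 a = 2 a^{2}$)
$N{\left(w \right)} = \frac{w}{3}$
$\left(\left(-1 - 8\right) 0 - 176\right)^{2} + N{\left(F{\left(14 \right)} \right)} = \left(\left(-1 - 8\right) 0 - 176\right)^{2} + \frac{2 \cdot 14^{2}}{3} = \left(\left(-9\right) 0 - 176\right)^{2} + \frac{2 \cdot 196}{3} = \left(0 - 176\right)^{2} + \frac{1}{3} \cdot 392 = \left(-176\right)^{2} + \frac{392}{3} = 30976 + \frac{392}{3} = \frac{93320}{3}$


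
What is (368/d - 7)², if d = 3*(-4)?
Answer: 12769/9 ≈ 1418.8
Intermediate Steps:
d = -12
(368/d - 7)² = (368/(-12) - 7)² = (368*(-1/12) - 7)² = (-92/3 - 7)² = (-113/3)² = 12769/9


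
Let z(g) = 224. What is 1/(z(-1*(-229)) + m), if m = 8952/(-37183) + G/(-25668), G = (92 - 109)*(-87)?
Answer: 318137748/71167931021 ≈ 0.0044702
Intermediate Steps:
G = 1479 (G = -17*(-87) = 1479)
m = -94924531/318137748 (m = 8952/(-37183) + 1479/(-25668) = 8952*(-1/37183) + 1479*(-1/25668) = -8952/37183 - 493/8556 = -94924531/318137748 ≈ -0.29838)
1/(z(-1*(-229)) + m) = 1/(224 - 94924531/318137748) = 1/(71167931021/318137748) = 318137748/71167931021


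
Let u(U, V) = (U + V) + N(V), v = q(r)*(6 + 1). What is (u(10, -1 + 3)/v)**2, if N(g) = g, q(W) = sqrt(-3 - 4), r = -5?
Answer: -4/7 ≈ -0.57143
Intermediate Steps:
q(W) = I*sqrt(7) (q(W) = sqrt(-7) = I*sqrt(7))
v = 7*I*sqrt(7) (v = (I*sqrt(7))*(6 + 1) = (I*sqrt(7))*7 = 7*I*sqrt(7) ≈ 18.52*I)
u(U, V) = U + 2*V (u(U, V) = (U + V) + V = U + 2*V)
(u(10, -1 + 3)/v)**2 = ((10 + 2*(-1 + 3))/((7*I*sqrt(7))))**2 = ((10 + 2*2)*(-I*sqrt(7)/49))**2 = ((10 + 4)*(-I*sqrt(7)/49))**2 = (14*(-I*sqrt(7)/49))**2 = (-2*I*sqrt(7)/7)**2 = -4/7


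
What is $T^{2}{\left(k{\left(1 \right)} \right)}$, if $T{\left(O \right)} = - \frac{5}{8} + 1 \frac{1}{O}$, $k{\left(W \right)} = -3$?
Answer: $\frac{529}{576} \approx 0.9184$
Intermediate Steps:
$T{\left(O \right)} = - \frac{5}{8} + \frac{1}{O}$ ($T{\left(O \right)} = \left(-5\right) \frac{1}{8} + \frac{1}{O} = - \frac{5}{8} + \frac{1}{O}$)
$T^{2}{\left(k{\left(1 \right)} \right)} = \left(- \frac{5}{8} + \frac{1}{-3}\right)^{2} = \left(- \frac{5}{8} - \frac{1}{3}\right)^{2} = \left(- \frac{23}{24}\right)^{2} = \frac{529}{576}$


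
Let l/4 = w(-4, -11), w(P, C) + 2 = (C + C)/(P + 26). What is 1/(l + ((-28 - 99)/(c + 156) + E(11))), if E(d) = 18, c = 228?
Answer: 384/2177 ≈ 0.17639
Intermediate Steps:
w(P, C) = -2 + 2*C/(26 + P) (w(P, C) = -2 + (C + C)/(P + 26) = -2 + (2*C)/(26 + P) = -2 + 2*C/(26 + P))
l = -12 (l = 4*(2*(-26 - 11 - 1*(-4))/(26 - 4)) = 4*(2*(-26 - 11 + 4)/22) = 4*(2*(1/22)*(-33)) = 4*(-3) = -12)
1/(l + ((-28 - 99)/(c + 156) + E(11))) = 1/(-12 + ((-28 - 99)/(228 + 156) + 18)) = 1/(-12 + (-127/384 + 18)) = 1/(-12 + 6785/384) = 1/(2177/384) = 384/2177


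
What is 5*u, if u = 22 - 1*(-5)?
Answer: 135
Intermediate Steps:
u = 27 (u = 22 + 5 = 27)
5*u = 5*27 = 135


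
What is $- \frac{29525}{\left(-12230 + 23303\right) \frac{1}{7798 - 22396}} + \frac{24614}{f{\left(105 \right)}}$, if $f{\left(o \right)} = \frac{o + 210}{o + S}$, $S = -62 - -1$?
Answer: $\frac{49253036806}{1162665} \approx 42362.0$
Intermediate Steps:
$S = -61$ ($S = -62 + 1 = -61$)
$f{\left(o \right)} = \frac{210 + o}{-61 + o}$ ($f{\left(o \right)} = \frac{o + 210}{o - 61} = \frac{210 + o}{-61 + o}$)
$- \frac{29525}{\left(-12230 + 23303\right) \frac{1}{7798 - 22396}} + \frac{24614}{f{\left(105 \right)}} = - \frac{29525}{\left(-12230 + 23303\right) \frac{1}{7798 - 22396}} + \frac{24614}{\frac{1}{-61 + 105} \left(210 + 105\right)} = - \frac{29525}{11073 \frac{1}{-14598}} + \frac{24614}{\frac{1}{44} \cdot 315} = - \frac{29525}{11073 \left(- \frac{1}{14598}\right)} + \frac{24614}{\frac{1}{44} \cdot 315} = - \frac{29525}{- \frac{3691}{4866}} + \frac{24614}{\frac{315}{44}} = \left(-29525\right) \left(- \frac{4866}{3691}\right) + 24614 \cdot \frac{44}{315} = \frac{143668650}{3691} + \frac{1083016}{315} = \frac{49253036806}{1162665}$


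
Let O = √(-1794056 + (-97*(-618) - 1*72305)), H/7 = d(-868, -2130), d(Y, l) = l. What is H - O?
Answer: -14910 - I*√1806415 ≈ -14910.0 - 1344.0*I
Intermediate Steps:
H = -14910 (H = 7*(-2130) = -14910)
O = I*√1806415 (O = √(-1794056 + (59946 - 72305)) = √(-1794056 - 12359) = √(-1806415) = I*√1806415 ≈ 1344.0*I)
H - O = -14910 - I*√1806415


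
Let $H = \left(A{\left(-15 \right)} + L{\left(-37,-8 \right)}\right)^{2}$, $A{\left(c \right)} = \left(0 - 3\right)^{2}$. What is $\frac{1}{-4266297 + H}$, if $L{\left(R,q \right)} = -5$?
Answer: $- \frac{1}{4266281} \approx -2.344 \cdot 10^{-7}$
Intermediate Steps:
$A{\left(c \right)} = 9$ ($A{\left(c \right)} = \left(0 - 3\right)^{2} = \left(-3\right)^{2} = 9$)
$H = 16$ ($H = \left(9 - 5\right)^{2} = 4^{2} = 16$)
$\frac{1}{-4266297 + H} = \frac{1}{-4266297 + 16} = \frac{1}{-4266281} = - \frac{1}{4266281}$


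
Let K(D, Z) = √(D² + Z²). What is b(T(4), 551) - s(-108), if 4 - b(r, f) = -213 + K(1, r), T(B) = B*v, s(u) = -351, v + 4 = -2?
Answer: 568 - √577 ≈ 543.98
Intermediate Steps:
v = -6 (v = -4 - 2 = -6)
T(B) = -6*B (T(B) = B*(-6) = -6*B)
b(r, f) = 217 - √(1 + r²) (b(r, f) = 4 - (-213 + √(1² + r²)) = 4 - (-213 + √(1 + r²)) = 4 + (213 - √(1 + r²)) = 217 - √(1 + r²))
b(T(4), 551) - s(-108) = (217 - √(1 + (-6*4)²)) - 1*(-351) = (217 - √(1 + (-24)²)) + 351 = (217 - √(1 + 576)) + 351 = (217 - √577) + 351 = 568 - √577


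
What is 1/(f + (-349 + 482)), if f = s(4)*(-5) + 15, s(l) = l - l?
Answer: 1/148 ≈ 0.0067568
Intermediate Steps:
s(l) = 0
f = 15 (f = 0*(-5) + 15 = 0 + 15 = 15)
1/(f + (-349 + 482)) = 1/(15 + (-349 + 482)) = 1/(15 + 133) = 1/148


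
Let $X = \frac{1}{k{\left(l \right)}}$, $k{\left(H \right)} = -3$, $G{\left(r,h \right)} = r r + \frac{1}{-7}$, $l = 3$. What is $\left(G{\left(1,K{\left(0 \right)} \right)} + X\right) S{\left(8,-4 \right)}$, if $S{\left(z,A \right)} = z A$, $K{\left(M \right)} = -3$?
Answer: $- \frac{352}{21} \approx -16.762$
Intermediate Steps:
$G{\left(r,h \right)} = - \frac{1}{7} + r^{2}$ ($G{\left(r,h \right)} = r^{2} - \frac{1}{7} = - \frac{1}{7} + r^{2}$)
$S{\left(z,A \right)} = A z$
$X = - \frac{1}{3}$ ($X = \frac{1}{-3} = - \frac{1}{3} \approx -0.33333$)
$\left(G{\left(1,K{\left(0 \right)} \right)} + X\right) S{\left(8,-4 \right)} = \left(\left(- \frac{1}{7} + 1^{2}\right) - \frac{1}{3}\right) \left(\left(-4\right) 8\right) = \left(\left(- \frac{1}{7} + 1\right) - \frac{1}{3}\right) \left(-32\right) = \left(\frac{6}{7} - \frac{1}{3}\right) \left(-32\right) = \frac{11}{21} \left(-32\right) = - \frac{352}{21}$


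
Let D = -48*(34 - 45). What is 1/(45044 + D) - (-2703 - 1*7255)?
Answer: 453805977/45572 ≈ 9958.0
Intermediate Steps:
D = 528 (D = -48*(-11) = 528)
1/(45044 + D) - (-2703 - 1*7255) = 1/(45044 + 528) - (-2703 - 1*7255) = 1/45572 - (-2703 - 7255) = 1/45572 - 1*(-9958) = 1/45572 + 9958 = 453805977/45572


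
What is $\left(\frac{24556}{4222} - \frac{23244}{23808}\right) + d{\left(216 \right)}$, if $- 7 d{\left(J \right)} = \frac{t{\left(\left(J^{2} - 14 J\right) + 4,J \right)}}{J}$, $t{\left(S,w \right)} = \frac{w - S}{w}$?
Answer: $\frac{106282039355}{21372507072} \approx 4.9728$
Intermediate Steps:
$t{\left(S,w \right)} = \frac{w - S}{w}$
$d{\left(J \right)} = - \frac{-4 - J^{2} + 15 J}{7 J^{2}}$ ($d{\left(J \right)} = - \frac{\frac{J - \left(\left(J^{2} - 14 J\right) + 4\right)}{J} \frac{1}{J}}{7} = - \frac{\frac{J - \left(4 + J^{2} - 14 J\right)}{J} \frac{1}{J}}{7} = - \frac{\frac{-4 - J^{2} + 15 J}{J} \frac{1}{J}}{7} = - \frac{\frac{1}{J^{2}} \left(-4 - J^{2} + 15 J\right)}{7} = - \frac{-4 - J^{2} + 15 J}{7 J^{2}}$)
$\left(\frac{24556}{4222} - \frac{23244}{23808}\right) + d{\left(216 \right)} = \left(\frac{24556}{4222} - \frac{23244}{23808}\right) + \frac{4 + 216^{2} - 3240}{7 \cdot 46656} = \left(24556 \cdot \frac{1}{4222} - \frac{1937}{1984}\right) + \frac{1}{7} \cdot \frac{1}{46656} \left(4 + 46656 - 3240\right) = \left(\frac{12278}{2111} - \frac{1937}{1984}\right) + \frac{1}{7} \cdot \frac{1}{46656} \cdot 43420 = \frac{20270545}{4188224} + \frac{10855}{81648} = \frac{106282039355}{21372507072}$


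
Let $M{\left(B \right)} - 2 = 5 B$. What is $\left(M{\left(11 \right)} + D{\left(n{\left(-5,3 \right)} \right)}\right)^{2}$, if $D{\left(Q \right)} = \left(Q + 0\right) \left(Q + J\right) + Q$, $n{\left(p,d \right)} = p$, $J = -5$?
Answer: $10404$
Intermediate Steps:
$M{\left(B \right)} = 2 + 5 B$
$D{\left(Q \right)} = Q + Q \left(-5 + Q\right)$ ($D{\left(Q \right)} = \left(Q + 0\right) \left(Q - 5\right) + Q = Q \left(-5 + Q\right) + Q = Q + Q \left(-5 + Q\right)$)
$\left(M{\left(11 \right)} + D{\left(n{\left(-5,3 \right)} \right)}\right)^{2} = \left(\left(2 + 5 \cdot 11\right) - 5 \left(-4 - 5\right)\right)^{2} = \left(\left(2 + 55\right) - -45\right)^{2} = \left(57 + 45\right)^{2} = 102^{2} = 10404$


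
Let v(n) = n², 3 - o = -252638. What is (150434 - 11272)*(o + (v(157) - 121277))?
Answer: 21711081106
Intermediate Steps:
o = 252641 (o = 3 - 1*(-252638) = 3 + 252638 = 252641)
(150434 - 11272)*(o + (v(157) - 121277)) = (150434 - 11272)*(252641 + (157² - 121277)) = 139162*(252641 + (24649 - 121277)) = 139162*(252641 - 96628) = 139162*156013 = 21711081106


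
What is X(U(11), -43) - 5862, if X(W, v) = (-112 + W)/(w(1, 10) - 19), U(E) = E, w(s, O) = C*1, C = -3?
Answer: -128863/22 ≈ -5857.4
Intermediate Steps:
w(s, O) = -3 (w(s, O) = -3*1 = -3)
X(W, v) = 56/11 - W/22 (X(W, v) = (-112 + W)/(-3 - 19) = (-112 + W)/(-22) = (-112 + W)*(-1/22) = 56/11 - W/22)
X(U(11), -43) - 5862 = (56/11 - 1/22*11) - 5862 = (56/11 - ½) - 5862 = 101/22 - 5862 = -128863/22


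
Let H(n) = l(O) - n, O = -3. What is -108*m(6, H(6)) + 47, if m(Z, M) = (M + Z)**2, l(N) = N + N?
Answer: -3841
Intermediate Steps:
l(N) = 2*N
H(n) = -6 - n (H(n) = 2*(-3) - n = -6 - n)
-108*m(6, H(6)) + 47 = -108*((-6 - 1*6) + 6)**2 + 47 = -108*((-6 - 6) + 6)**2 + 47 = -108*(-12 + 6)**2 + 47 = -108*(-6)**2 + 47 = -108*36 + 47 = -3888 + 47 = -3841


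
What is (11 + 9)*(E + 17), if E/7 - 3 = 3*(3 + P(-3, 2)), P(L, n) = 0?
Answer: 2020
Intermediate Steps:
E = 84 (E = 21 + 7*(3*(3 + 0)) = 21 + 7*(3*3) = 21 + 7*9 = 21 + 63 = 84)
(11 + 9)*(E + 17) = (11 + 9)*(84 + 17) = 20*101 = 2020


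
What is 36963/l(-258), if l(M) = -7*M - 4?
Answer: 36963/1802 ≈ 20.512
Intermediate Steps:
l(M) = -4 - 7*M
36963/l(-258) = 36963/(-4 - 7*(-258)) = 36963/(-4 + 1806) = 36963/1802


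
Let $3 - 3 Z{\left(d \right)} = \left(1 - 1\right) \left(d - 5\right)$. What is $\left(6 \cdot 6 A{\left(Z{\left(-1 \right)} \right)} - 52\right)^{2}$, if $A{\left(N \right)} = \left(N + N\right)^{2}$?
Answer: $8464$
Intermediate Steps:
$Z{\left(d \right)} = 1$ ($Z{\left(d \right)} = 1 - \frac{\left(1 - 1\right) \left(d - 5\right)}{3} = 1 - \frac{0 \left(-5 + d\right)}{3} = 1 - 0 = 1 + 0 = 1$)
$A{\left(N \right)} = 4 N^{2}$ ($A{\left(N \right)} = \left(2 N\right)^{2} = 4 N^{2}$)
$\left(6 \cdot 6 A{\left(Z{\left(-1 \right)} \right)} - 52\right)^{2} = \left(6 \cdot 6 \cdot 4 \cdot 1^{2} - 52\right)^{2} = \left(36 \cdot 4 \cdot 1 - 52\right)^{2} = \left(36 \cdot 4 - 52\right)^{2} = \left(144 - 52\right)^{2} = 92^{2} = 8464$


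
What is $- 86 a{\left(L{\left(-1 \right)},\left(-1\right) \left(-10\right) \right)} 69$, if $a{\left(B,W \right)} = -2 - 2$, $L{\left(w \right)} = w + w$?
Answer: $23736$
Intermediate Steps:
$L{\left(w \right)} = 2 w$
$a{\left(B,W \right)} = -4$ ($a{\left(B,W \right)} = -2 - 2 = -4$)
$- 86 a{\left(L{\left(-1 \right)},\left(-1\right) \left(-10\right) \right)} 69 = \left(-86\right) \left(-4\right) 69 = 344 \cdot 69 = 23736$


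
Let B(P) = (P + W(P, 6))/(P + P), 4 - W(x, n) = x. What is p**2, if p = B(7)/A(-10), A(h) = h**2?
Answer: 1/122500 ≈ 8.1633e-6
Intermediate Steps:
W(x, n) = 4 - x
B(P) = 2/P (B(P) = (P + (4 - P))/(P + P) = 4/((2*P)) = 4*(1/(2*P)) = 2/P)
p = 1/350 (p = (2/7)/((-10)**2) = (2*(1/7))/100 = (2/7)*(1/100) = 1/350 ≈ 0.0028571)
p**2 = (1/350)**2 = 1/122500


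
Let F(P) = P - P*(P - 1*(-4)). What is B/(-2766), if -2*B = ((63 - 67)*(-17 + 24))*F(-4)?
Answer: 28/1383 ≈ 0.020246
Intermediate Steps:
F(P) = P - P*(4 + P) (F(P) = P - P*(P + 4) = P - P*(4 + P))
B = -56 (B = -(63 - 67)*(-17 + 24)*(-1*(-4)*(3 - 4))/2 = -(-4*7)*(-1*(-4)*(-1))/2 = -(-14)*(-4) = -½*112 = -56)
B/(-2766) = -56/(-2766) = -56*(-1/2766) = 28/1383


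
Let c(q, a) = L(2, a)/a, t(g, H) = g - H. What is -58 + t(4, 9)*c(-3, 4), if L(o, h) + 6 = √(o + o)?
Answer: -53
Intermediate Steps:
L(o, h) = -6 + √2*√o (L(o, h) = -6 + √(o + o) = -6 + √(2*o) = -6 + √2*√o)
c(q, a) = -4/a (c(q, a) = (-6 + √2*√2)/a = (-6 + 2)/a = -4/a)
-58 + t(4, 9)*c(-3, 4) = -58 + (4 - 1*9)*(-4/4) = -58 + (4 - 9)*(-4*¼) = -58 - 5*(-1) = -58 + 5 = -53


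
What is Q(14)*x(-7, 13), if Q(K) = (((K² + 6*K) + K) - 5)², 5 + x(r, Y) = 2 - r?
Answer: 334084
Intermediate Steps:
x(r, Y) = -3 - r (x(r, Y) = -5 + (2 - r) = -3 - r)
Q(K) = (-5 + K² + 7*K)² (Q(K) = ((K² + 7*K) - 5)² = (-5 + K² + 7*K)²)
Q(14)*x(-7, 13) = (-5 + 14² + 7*14)²*(-3 - 1*(-7)) = (-5 + 196 + 98)²*(-3 + 7) = 289²*4 = 83521*4 = 334084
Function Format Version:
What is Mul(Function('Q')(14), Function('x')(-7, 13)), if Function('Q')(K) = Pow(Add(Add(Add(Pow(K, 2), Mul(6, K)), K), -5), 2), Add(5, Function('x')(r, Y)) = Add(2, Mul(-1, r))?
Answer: 334084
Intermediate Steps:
Function('x')(r, Y) = Add(-3, Mul(-1, r)) (Function('x')(r, Y) = Add(-5, Add(2, Mul(-1, r))) = Add(-3, Mul(-1, r)))
Function('Q')(K) = Pow(Add(-5, Pow(K, 2), Mul(7, K)), 2) (Function('Q')(K) = Pow(Add(Add(Pow(K, 2), Mul(7, K)), -5), 2) = Pow(Add(-5, Pow(K, 2), Mul(7, K)), 2))
Mul(Function('Q')(14), Function('x')(-7, 13)) = Mul(Pow(Add(-5, Pow(14, 2), Mul(7, 14)), 2), Add(-3, Mul(-1, -7))) = Mul(Pow(Add(-5, 196, 98), 2), Add(-3, 7)) = Mul(Pow(289, 2), 4) = Mul(83521, 4) = 334084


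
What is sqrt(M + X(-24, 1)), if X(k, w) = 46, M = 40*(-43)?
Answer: 3*I*sqrt(186) ≈ 40.915*I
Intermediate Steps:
M = -1720
sqrt(M + X(-24, 1)) = sqrt(-1720 + 46) = sqrt(-1674) = 3*I*sqrt(186)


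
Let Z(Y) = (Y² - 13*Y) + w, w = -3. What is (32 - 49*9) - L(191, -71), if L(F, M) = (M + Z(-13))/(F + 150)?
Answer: -12703/31 ≈ -409.77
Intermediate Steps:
Z(Y) = -3 + Y² - 13*Y (Z(Y) = (Y² - 13*Y) - 3 = -3 + Y² - 13*Y)
L(F, M) = (335 + M)/(150 + F) (L(F, M) = (M + (-3 + (-13)² - 13*(-13)))/(F + 150) = (M + (-3 + 169 + 169))/(150 + F) = (M + 335)/(150 + F) = (335 + M)/(150 + F))
(32 - 49*9) - L(191, -71) = (32 - 49*9) - (335 - 71)/(150 + 191) = (32 - 441) - 264/341 = -409 - 264/341 = -409 - 1*24/31 = -409 - 24/31 = -12703/31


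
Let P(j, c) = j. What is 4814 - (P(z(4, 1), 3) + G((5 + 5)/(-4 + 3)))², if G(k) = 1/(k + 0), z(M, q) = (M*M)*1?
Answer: 456119/100 ≈ 4561.2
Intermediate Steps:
z(M, q) = M² (z(M, q) = M²*1 = M²)
G(k) = 1/k
4814 - (P(z(4, 1), 3) + G((5 + 5)/(-4 + 3)))² = 4814 - (4² + 1/((5 + 5)/(-4 + 3)))² = 4814 - (16 + 1/(10/(-1)))² = 4814 - (16 + 1/(10*(-1)))² = 4814 - (16 + 1/(-10))² = 4814 - (16 - ⅒)² = 4814 - (159/10)² = 4814 - 1*25281/100 = 4814 - 25281/100 = 456119/100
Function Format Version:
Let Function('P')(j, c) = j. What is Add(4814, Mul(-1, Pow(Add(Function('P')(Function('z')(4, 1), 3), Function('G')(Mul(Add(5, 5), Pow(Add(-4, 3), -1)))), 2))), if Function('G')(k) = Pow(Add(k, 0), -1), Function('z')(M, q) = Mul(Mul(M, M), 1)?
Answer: Rational(456119, 100) ≈ 4561.2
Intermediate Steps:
Function('z')(M, q) = Pow(M, 2) (Function('z')(M, q) = Mul(Pow(M, 2), 1) = Pow(M, 2))
Function('G')(k) = Pow(k, -1)
Add(4814, Mul(-1, Pow(Add(Function('P')(Function('z')(4, 1), 3), Function('G')(Mul(Add(5, 5), Pow(Add(-4, 3), -1)))), 2))) = Add(4814, Mul(-1, Pow(Add(Pow(4, 2), Pow(Mul(Add(5, 5), Pow(Add(-4, 3), -1)), -1)), 2))) = Add(4814, Mul(-1, Pow(Add(16, Pow(Mul(10, Pow(-1, -1)), -1)), 2))) = Add(4814, Mul(-1, Pow(Add(16, Pow(Mul(10, -1), -1)), 2))) = Add(4814, Mul(-1, Pow(Add(16, Pow(-10, -1)), 2))) = Add(4814, Mul(-1, Pow(Add(16, Rational(-1, 10)), 2))) = Add(4814, Mul(-1, Pow(Rational(159, 10), 2))) = Add(4814, Mul(-1, Rational(25281, 100))) = Add(4814, Rational(-25281, 100)) = Rational(456119, 100)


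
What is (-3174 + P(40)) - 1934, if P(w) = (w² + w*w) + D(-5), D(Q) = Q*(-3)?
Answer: -1893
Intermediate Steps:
D(Q) = -3*Q
P(w) = 15 + 2*w² (P(w) = (w² + w*w) - 3*(-5) = (w² + w²) + 15 = 2*w² + 15 = 15 + 2*w²)
(-3174 + P(40)) - 1934 = (-3174 + (15 + 2*40²)) - 1934 = (-3174 + (15 + 2*1600)) - 1934 = (-3174 + (15 + 3200)) - 1934 = (-3174 + 3215) - 1934 = 41 - 1934 = -1893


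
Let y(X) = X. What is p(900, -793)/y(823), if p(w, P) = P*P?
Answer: 628849/823 ≈ 764.09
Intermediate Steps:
p(w, P) = P²
p(900, -793)/y(823) = (-793)²/823 = 628849*(1/823) = 628849/823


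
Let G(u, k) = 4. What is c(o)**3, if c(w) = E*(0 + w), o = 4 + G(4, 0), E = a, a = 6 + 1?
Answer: 175616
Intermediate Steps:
a = 7
E = 7
o = 8 (o = 4 + 4 = 8)
c(w) = 7*w (c(w) = 7*(0 + w) = 7*w)
c(o)**3 = (7*8)**3 = 56**3 = 175616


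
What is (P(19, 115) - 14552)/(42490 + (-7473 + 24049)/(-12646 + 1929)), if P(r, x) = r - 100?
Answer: -22403123/65049822 ≈ -0.34440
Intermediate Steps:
P(r, x) = -100 + r
(P(19, 115) - 14552)/(42490 + (-7473 + 24049)/(-12646 + 1929)) = ((-100 + 19) - 14552)/(42490 + (-7473 + 24049)/(-12646 + 1929)) = (-81 - 14552)/(42490 + 16576/(-10717)) = -14633/(42490 + 16576*(-1/10717)) = -14633/(42490 - 2368/1531) = -14633/65049822/1531 = -14633*1531/65049822 = -22403123/65049822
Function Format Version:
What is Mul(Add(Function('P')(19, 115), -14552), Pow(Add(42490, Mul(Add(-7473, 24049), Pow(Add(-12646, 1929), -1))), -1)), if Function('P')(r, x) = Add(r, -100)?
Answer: Rational(-22403123, 65049822) ≈ -0.34440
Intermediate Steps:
Function('P')(r, x) = Add(-100, r)
Mul(Add(Function('P')(19, 115), -14552), Pow(Add(42490, Mul(Add(-7473, 24049), Pow(Add(-12646, 1929), -1))), -1)) = Mul(Add(Add(-100, 19), -14552), Pow(Add(42490, Mul(Add(-7473, 24049), Pow(Add(-12646, 1929), -1))), -1)) = Mul(Add(-81, -14552), Pow(Add(42490, Mul(16576, Pow(-10717, -1))), -1)) = Mul(-14633, Pow(Add(42490, Mul(16576, Rational(-1, 10717))), -1)) = Mul(-14633, Pow(Add(42490, Rational(-2368, 1531)), -1)) = Mul(-14633, Pow(Rational(65049822, 1531), -1)) = Mul(-14633, Rational(1531, 65049822)) = Rational(-22403123, 65049822)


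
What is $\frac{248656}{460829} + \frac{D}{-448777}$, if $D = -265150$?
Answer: $\frac{233779903062}{206809456133} \approx 1.1304$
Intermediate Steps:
$\frac{248656}{460829} + \frac{D}{-448777} = \frac{248656}{460829} - \frac{265150}{-448777} = 248656 \cdot \frac{1}{460829} - - \frac{265150}{448777} = \frac{248656}{460829} + \frac{265150}{448777} = \frac{233779903062}{206809456133}$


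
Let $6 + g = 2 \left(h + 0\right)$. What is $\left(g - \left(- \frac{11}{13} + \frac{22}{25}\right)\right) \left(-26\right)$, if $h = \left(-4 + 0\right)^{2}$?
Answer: $- \frac{16878}{25} \approx -675.12$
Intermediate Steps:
$h = 16$ ($h = \left(-4\right)^{2} = 16$)
$g = 26$ ($g = -6 + 2 \left(16 + 0\right) = -6 + 2 \cdot 16 = -6 + 32 = 26$)
$\left(g - \left(- \frac{11}{13} + \frac{22}{25}\right)\right) \left(-26\right) = \left(26 - \left(- \frac{11}{13} + \frac{22}{25}\right)\right) \left(-26\right) = \left(26 - \frac{11}{325}\right) \left(-26\right) = \frac{8439}{325} \left(-26\right) = - \frac{16878}{25}$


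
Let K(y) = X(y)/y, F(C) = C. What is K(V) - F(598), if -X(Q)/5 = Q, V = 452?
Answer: -603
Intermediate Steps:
X(Q) = -5*Q
K(y) = -5 (K(y) = (-5*y)/y = -5)
K(V) - F(598) = -5 - 1*598 = -5 - 598 = -603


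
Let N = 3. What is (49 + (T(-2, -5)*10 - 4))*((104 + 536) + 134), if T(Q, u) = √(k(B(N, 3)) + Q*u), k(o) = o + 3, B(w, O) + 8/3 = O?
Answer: 34830 + 5160*√30 ≈ 63093.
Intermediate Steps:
B(w, O) = -8/3 + O
k(o) = 3 + o
T(Q, u) = √(10/3 + Q*u) (T(Q, u) = √((3 + (-8/3 + 3)) + Q*u) = √((3 + ⅓) + Q*u) = √(10/3 + Q*u))
(49 + (T(-2, -5)*10 - 4))*((104 + 536) + 134) = (49 + ((√(30 + 9*(-2)*(-5))/3)*10 - 4))*((104 + 536) + 134) = (49 + ((√(30 + 90)/3)*10 - 4))*(640 + 134) = (49 + ((√120/3)*10 - 4))*774 = (49 + (((2*√30)/3)*10 - 4))*774 = (49 + ((2*√30/3)*10 - 4))*774 = (49 + (20*√30/3 - 4))*774 = (49 + (-4 + 20*√30/3))*774 = (45 + 20*√30/3)*774 = 34830 + 5160*√30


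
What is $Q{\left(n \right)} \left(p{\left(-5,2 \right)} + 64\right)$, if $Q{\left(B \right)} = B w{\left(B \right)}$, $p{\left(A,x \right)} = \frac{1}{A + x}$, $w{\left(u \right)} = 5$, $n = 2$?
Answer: $\frac{1910}{3} \approx 636.67$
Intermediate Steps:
$Q{\left(B \right)} = 5 B$ ($Q{\left(B \right)} = B 5 = 5 B$)
$Q{\left(n \right)} \left(p{\left(-5,2 \right)} + 64\right) = 5 \cdot 2 \left(\frac{1}{-5 + 2} + 64\right) = 10 \left(\frac{1}{-3} + 64\right) = 10 \left(- \frac{1}{3} + 64\right) = 10 \cdot \frac{191}{3} = \frac{1910}{3}$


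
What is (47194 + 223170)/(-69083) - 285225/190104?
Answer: -23700492177/4377651544 ≈ -5.4140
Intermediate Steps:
(47194 + 223170)/(-69083) - 285225/190104 = 270364*(-1/69083) - 285225*1/190104 = -270364/69083 - 95075/63368 = -23700492177/4377651544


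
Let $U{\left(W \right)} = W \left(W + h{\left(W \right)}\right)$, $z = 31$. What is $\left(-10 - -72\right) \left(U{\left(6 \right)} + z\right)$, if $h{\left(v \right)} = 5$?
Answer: $6014$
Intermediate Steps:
$U{\left(W \right)} = W \left(5 + W\right)$ ($U{\left(W \right)} = W \left(W + 5\right) = W \left(5 + W\right)$)
$\left(-10 - -72\right) \left(U{\left(6 \right)} + z\right) = \left(-10 - -72\right) \left(6 \left(5 + 6\right) + 31\right) = \left(-10 + 72\right) \left(6 \cdot 11 + 31\right) = 62 \left(66 + 31\right) = 62 \cdot 97 = 6014$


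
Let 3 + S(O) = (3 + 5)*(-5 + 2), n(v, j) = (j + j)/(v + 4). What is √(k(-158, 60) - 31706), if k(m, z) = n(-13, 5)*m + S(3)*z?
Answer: I*√298354/3 ≈ 182.07*I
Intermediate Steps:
n(v, j) = 2*j/(4 + v) (n(v, j) = (2*j)/(4 + v) = 2*j/(4 + v))
S(O) = -27 (S(O) = -3 + (3 + 5)*(-5 + 2) = -3 + 8*(-3) = -3 - 24 = -27)
k(m, z) = -27*z - 10*m/9 (k(m, z) = (2*5/(4 - 13))*m - 27*z = (2*5/(-9))*m - 27*z = (2*5*(-⅑))*m - 27*z = -10*m/9 - 27*z = -27*z - 10*m/9)
√(k(-158, 60) - 31706) = √((-27*60 - 10/9*(-158)) - 31706) = √((-1620 + 1580/9) - 31706) = √(-13000/9 - 31706) = √(-298354/9) = I*√298354/3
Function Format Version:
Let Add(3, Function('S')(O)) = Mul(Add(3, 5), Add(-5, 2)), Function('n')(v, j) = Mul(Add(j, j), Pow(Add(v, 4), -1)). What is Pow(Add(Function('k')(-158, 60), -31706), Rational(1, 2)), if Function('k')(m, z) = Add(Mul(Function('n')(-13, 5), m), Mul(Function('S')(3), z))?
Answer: Mul(Rational(1, 3), I, Pow(298354, Rational(1, 2))) ≈ Mul(182.07, I)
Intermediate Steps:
Function('n')(v, j) = Mul(2, j, Pow(Add(4, v), -1)) (Function('n')(v, j) = Mul(Mul(2, j), Pow(Add(4, v), -1)) = Mul(2, j, Pow(Add(4, v), -1)))
Function('S')(O) = -27 (Function('S')(O) = Add(-3, Mul(Add(3, 5), Add(-5, 2))) = Add(-3, Mul(8, -3)) = Add(-3, -24) = -27)
Function('k')(m, z) = Add(Mul(-27, z), Mul(Rational(-10, 9), m)) (Function('k')(m, z) = Add(Mul(Mul(2, 5, Pow(Add(4, -13), -1)), m), Mul(-27, z)) = Add(Mul(Mul(2, 5, Pow(-9, -1)), m), Mul(-27, z)) = Add(Mul(Mul(2, 5, Rational(-1, 9)), m), Mul(-27, z)) = Add(Mul(Rational(-10, 9), m), Mul(-27, z)) = Add(Mul(-27, z), Mul(Rational(-10, 9), m)))
Pow(Add(Function('k')(-158, 60), -31706), Rational(1, 2)) = Pow(Add(Add(Mul(-27, 60), Mul(Rational(-10, 9), -158)), -31706), Rational(1, 2)) = Pow(Add(Add(-1620, Rational(1580, 9)), -31706), Rational(1, 2)) = Pow(Add(Rational(-13000, 9), -31706), Rational(1, 2)) = Pow(Rational(-298354, 9), Rational(1, 2)) = Mul(Rational(1, 3), I, Pow(298354, Rational(1, 2)))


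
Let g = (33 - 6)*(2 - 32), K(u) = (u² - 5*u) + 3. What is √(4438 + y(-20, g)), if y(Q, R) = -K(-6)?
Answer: √4369 ≈ 66.098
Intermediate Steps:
K(u) = 3 + u² - 5*u
g = -810 (g = 27*(-30) = -810)
y(Q, R) = -69 (y(Q, R) = -(3 + (-6)² - 5*(-6)) = -(3 + 36 + 30) = -1*69 = -69)
√(4438 + y(-20, g)) = √(4438 - 69) = √4369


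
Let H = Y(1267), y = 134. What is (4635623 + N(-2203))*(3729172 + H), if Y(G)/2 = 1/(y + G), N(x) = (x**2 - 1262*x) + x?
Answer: 64088833325612810/1401 ≈ 4.5745e+13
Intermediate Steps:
N(x) = x**2 - 1261*x
Y(G) = 2/(134 + G)
H = 2/1401 (H = 2/(134 + 1267) = 2/1401 ≈ 0.0014276)
(4635623 + N(-2203))*(3729172 + H) = (4635623 - 2203*(-1261 - 2203))*(3729172 + 2/1401) = (4635623 - 2203*(-3464))*(5224569974/1401) = (4635623 + 7631192)*(5224569974/1401) = 12266815*(5224569974/1401) = 64088833325612810/1401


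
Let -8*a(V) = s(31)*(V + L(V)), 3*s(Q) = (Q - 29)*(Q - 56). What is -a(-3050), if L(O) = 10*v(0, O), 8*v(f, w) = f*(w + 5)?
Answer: 38125/6 ≈ 6354.2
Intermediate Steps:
v(f, w) = f*(5 + w)/8 (v(f, w) = (f*(w + 5))/8 = (f*(5 + w))/8 = f*(5 + w)/8)
L(O) = 0 (L(O) = 10*((⅛)*0*(5 + O)) = 10*0 = 0)
s(Q) = (-56 + Q)*(-29 + Q)/3 (s(Q) = ((Q - 29)*(Q - 56))/3 = ((-29 + Q)*(-56 + Q))/3 = ((-56 + Q)*(-29 + Q))/3 = (-56 + Q)*(-29 + Q)/3)
a(V) = 25*V/12 (a(V) = -(1624/3 - 85/3*31 + (⅓)*31²)*(V + 0)/8 = -(1624/3 - 2635/3 + (⅓)*961)*V/8 = -(1624/3 - 2635/3 + 961/3)*V/8 = -(-25)*V/12 = 25*V/12)
-a(-3050) = -25*(-3050)/12 = -1*(-38125/6) = 38125/6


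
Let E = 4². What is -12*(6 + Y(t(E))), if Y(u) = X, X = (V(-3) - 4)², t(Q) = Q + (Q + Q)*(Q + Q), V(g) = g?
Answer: -660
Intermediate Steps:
E = 16
t(Q) = Q + 4*Q² (t(Q) = Q + (2*Q)*(2*Q) = Q + 4*Q²)
X = 49 (X = (-3 - 4)² = (-7)² = 49)
Y(u) = 49
-12*(6 + Y(t(E))) = -12*(6 + 49) = -12*55 = -660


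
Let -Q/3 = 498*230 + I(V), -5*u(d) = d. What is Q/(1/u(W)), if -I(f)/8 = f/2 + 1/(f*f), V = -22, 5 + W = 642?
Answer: 26505543246/605 ≈ 4.3811e+7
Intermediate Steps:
W = 637 (W = -5 + 642 = 637)
u(d) = -d/5
I(f) = -8/f**2 - 4*f (I(f) = -8*(f/2 + 1/(f*f)) = -8*(f*(1/2) + f**(-2)) = -8*(f/2 + f**(-2)) = -8*(f**(-2) + f/2) = -8/f**2 - 4*f)
Q = -41609958/121 (Q = -3*(498*230 + (-8/(-22)**2 - 4*(-22))) = -3*(114540 + (-8*1/484 + 88)) = -3*(114540 + (-2/121 + 88)) = -3*(114540 + 10646/121) = -3*13869986/121 = -41609958/121 ≈ -3.4388e+5)
Q/(1/u(W)) = -41609958*(-1/5*637)/121 = -41609958/(121*(1/(-637/5))) = -41609958/(121*(-5/637)) = -41609958/121*(-637/5) = 26505543246/605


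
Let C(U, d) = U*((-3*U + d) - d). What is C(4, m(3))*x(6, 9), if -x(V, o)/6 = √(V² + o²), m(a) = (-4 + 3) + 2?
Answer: 864*√13 ≈ 3115.2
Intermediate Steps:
m(a) = 1 (m(a) = -1 + 2 = 1)
C(U, d) = -3*U² (C(U, d) = U*((d - 3*U) - d) = U*(-3*U) = -3*U²)
x(V, o) = -6*√(V² + o²)
C(4, m(3))*x(6, 9) = (-3*4²)*(-6*√(6² + 9²)) = (-3*16)*(-6*√(36 + 81)) = -(-288)*√117 = -(-288)*3*√13 = -(-864)*√13 = 864*√13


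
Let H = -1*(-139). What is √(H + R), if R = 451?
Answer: √590 ≈ 24.290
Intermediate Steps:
H = 139
√(H + R) = √(139 + 451) = √590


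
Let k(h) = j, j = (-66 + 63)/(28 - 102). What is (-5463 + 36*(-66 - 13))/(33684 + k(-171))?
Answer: -204906/830873 ≈ -0.24662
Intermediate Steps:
j = 3/74 (j = -3/(-74) = -3*(-1/74) = 3/74 ≈ 0.040541)
k(h) = 3/74
(-5463 + 36*(-66 - 13))/(33684 + k(-171)) = (-5463 + 36*(-66 - 13))/(33684 + 3/74) = (-5463 + 36*(-79))/(2492619/74) = (-5463 - 2844)*(74/2492619) = -8307*74/2492619 = -204906/830873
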